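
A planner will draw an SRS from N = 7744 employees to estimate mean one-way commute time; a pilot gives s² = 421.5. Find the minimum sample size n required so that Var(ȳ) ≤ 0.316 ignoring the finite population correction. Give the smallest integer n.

1334

Without fpc, n₀ = s²/D = 421.5/0.316 = 1333.8608.
Rounding up, n = 1334.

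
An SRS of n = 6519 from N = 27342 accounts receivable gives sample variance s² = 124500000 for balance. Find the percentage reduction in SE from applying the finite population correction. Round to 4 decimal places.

12.7317

f = n/N = 6519/27342 = 0.23842440.
SE_no-fpc = √(s²/n) = 138.19559; SE_fpc = √((1−f)s²/n) = 120.60094.
Ratio = √(1−f) = 0.87268299. Reduction = 100·(1 − 0.87268299) = 12.7317%.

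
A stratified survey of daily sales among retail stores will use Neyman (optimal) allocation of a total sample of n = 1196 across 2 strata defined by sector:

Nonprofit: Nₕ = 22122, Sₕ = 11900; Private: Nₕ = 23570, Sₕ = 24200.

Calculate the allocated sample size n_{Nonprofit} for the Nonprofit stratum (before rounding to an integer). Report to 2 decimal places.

Neyman allocation: nₕ = n·NₕSₕ / Σⱼ NⱼSⱼ.
Σ NⱼSⱼ = 22122·11900 + 23570·24200 = 8.336458 × 10^8.
n_{Nonprofit} = 1196·22122·11900 / (8.336458 × 10^8) = 377.68.

377.68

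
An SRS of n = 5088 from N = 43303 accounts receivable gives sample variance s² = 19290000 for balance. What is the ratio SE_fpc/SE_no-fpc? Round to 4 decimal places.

f = n/N = 5088/43303 = 0.11749763.
SE_no-fpc = √(s²/n) = 61.573319; SE_fpc = √((1−f)s²/n) = 57.842959.
Ratio = √(1−f) = 0.93941597.

0.9394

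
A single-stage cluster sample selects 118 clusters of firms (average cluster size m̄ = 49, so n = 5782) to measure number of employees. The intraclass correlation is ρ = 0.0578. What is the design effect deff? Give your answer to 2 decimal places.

deff = 1 + (49 − 1)·0.0578 = 1 + 2.7744 = 3.7744.

3.77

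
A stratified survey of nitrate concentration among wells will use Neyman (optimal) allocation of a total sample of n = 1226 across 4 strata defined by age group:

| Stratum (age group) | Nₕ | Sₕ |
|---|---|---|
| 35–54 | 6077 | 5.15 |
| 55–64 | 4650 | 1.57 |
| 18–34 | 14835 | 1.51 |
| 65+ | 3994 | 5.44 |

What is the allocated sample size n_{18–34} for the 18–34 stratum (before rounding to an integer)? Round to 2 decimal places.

Neyman allocation: nₕ = n·NₕSₕ / Σⱼ NⱼSⱼ.
Σ NⱼSⱼ = 6077·5.15 + 4650·1.57 + 14835·1.51 + 3994·5.44 = 82725.26.
n_{18–34} = 1226·14835·1.51 / 82725.26 = 331.98.

331.98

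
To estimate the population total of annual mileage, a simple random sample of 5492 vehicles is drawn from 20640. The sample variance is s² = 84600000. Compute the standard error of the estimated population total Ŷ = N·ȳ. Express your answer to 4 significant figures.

2.195 × 10^6

Var(Ŷ) = N²·Var(ȳ) = N²·(1 − n/N)·s²/n.
f = 5492/20640 = 0.26608527; Var(ȳ) = 0.73391473·84600000/5492 = 11305.387.
Var(Ŷ) = 20640² · 11305.387 = 4.8162034 × 10^12.
SE(Ŷ) = √(4.8162034 × 10^12) = 2.195 × 10^6.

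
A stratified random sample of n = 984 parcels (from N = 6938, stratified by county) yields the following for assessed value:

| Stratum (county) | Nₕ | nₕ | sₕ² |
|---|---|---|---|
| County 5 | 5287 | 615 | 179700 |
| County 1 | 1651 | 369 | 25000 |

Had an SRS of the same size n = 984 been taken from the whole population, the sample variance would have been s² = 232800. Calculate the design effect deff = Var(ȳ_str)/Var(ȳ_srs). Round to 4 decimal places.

Var(ȳ_str) = Σ Wₕ²(1−fₕ)sₕ²/nₕ with Wₕ = Nₕ/6938:
  County 5: (5287/6938)²·(1−615/5287)·179700/615 = 149.93966
  County 1: (1651/6938)²·(1−369/1651)·25000/369 = 2.9790662
  → Var(ȳ_str) = 152.91873.
Var(ȳ_srs) = (1 − 984/6938)·232800/984 = 203.03103.
deff = 152.91873 / 203.03103 = 0.7532.

0.7532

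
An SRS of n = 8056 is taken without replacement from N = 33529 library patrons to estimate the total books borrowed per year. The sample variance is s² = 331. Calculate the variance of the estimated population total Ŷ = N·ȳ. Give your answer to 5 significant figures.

Var(Ŷ) = N²·Var(ȳ) = N²·(1 − n/N)·s²/n.
f = 8056/33529 = 0.24026962; Var(ȳ) = 0.75973038·331/8056 = 0.031215337.
Var(Ŷ) = 33529² · 0.031215337 = 3.509209 × 10^7.

3.5092 × 10^7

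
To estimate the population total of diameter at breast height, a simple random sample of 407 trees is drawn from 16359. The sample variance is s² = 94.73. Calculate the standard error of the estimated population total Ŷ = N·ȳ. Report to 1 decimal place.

7793.5

Var(Ŷ) = N²·Var(ȳ) = N²·(1 − n/N)·s²/n.
f = 407/16359 = 0.02487927; Var(ȳ) = 0.97512073·94.73/407 = 0.22696115.
Var(Ŷ) = 16359² · 0.22696115 = 6.0738635 × 10^7.
SE(Ŷ) = √(6.0738635 × 10^7) = 7793.5.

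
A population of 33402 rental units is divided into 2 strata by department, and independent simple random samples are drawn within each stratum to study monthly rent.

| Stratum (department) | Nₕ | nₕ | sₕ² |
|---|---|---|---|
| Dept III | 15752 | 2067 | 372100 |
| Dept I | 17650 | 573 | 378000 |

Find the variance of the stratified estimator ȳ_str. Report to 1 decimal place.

213.0

Var(ȳ_str) = Σₕ Wₕ²(1 − fₕ)sₕ²/nₕ with Wₕ = Nₕ/N, N = 33402.
Dept III: Wₕ = 0.47158853; term = 0.47158853²·(1 − 0.13122143)·372100/2067 = 34.782016.
Dept I: Wₕ = 0.52841147; term = 0.52841147²·(1 − 0.03246459)·378000/573 = 178.21675.
Sum = 212.99877.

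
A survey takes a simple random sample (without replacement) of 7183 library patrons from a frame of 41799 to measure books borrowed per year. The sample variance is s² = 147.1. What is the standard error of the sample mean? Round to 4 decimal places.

0.1302

Under SRS without replacement, Var(ȳ) = (1 − f)·s²/n with f = n/N = 7183/41799 = 0.17184622.
Var(ȳ) = (1 − 0.17184622)·147.1/7183 = 0.82815378·0.020478909 = 0.016959686.
SE(ȳ) = √(0.016959686) = 0.1302.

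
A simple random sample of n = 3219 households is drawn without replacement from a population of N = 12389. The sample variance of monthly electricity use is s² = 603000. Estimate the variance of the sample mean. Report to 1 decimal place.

Under SRS without replacement, Var(ȳ) = (1 − f)·s²/n with f = n/N = 3219/12389 = 0.25982727.
Var(ȳ) = (1 − 0.25982727)·603000/3219 = 0.74017273·187.32526 = 138.65305.

138.7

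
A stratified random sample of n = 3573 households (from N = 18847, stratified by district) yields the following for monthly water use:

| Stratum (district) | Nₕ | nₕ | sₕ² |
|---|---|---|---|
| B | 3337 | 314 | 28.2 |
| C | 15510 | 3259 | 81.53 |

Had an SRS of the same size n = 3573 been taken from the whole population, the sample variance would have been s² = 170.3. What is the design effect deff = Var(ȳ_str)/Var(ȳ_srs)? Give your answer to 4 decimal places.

0.4125

Var(ȳ_str) = Σ Wₕ²(1−fₕ)sₕ²/nₕ with Wₕ = Nₕ/18847:
  B: (3337/18847)²·(1−314/3337)·28.2/314 = 0.0025505236
  C: (15510/18847)²·(1−3259/15510)·81.53/3259 = 0.013382337
  → Var(ȳ_str) = 0.015932861.
Var(ȳ_srs) = (1 − 3573/18847)·170.3/3573 = 0.038627107.
deff = 0.015932861 / 0.038627107 = 0.4125.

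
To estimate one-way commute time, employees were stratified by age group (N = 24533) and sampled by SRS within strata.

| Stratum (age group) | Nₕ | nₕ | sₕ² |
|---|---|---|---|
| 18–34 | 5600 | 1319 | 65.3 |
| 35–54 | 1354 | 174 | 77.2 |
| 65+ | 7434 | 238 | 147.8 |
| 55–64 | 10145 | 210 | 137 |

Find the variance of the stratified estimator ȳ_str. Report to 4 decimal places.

Var(ȳ_str) = Σₕ Wₕ²(1 − fₕ)sₕ²/nₕ with Wₕ = Nₕ/N, N = 24533.
18–34: Wₕ = 0.22826397; term = 0.22826397²·(1 − 0.23553571)·65.3/1319 = 0.0019719701.
35–54: Wₕ = 0.05519097; term = 0.05519097²·(1 − 0.12850812)·77.2/174 = 0.0011777888.
65+: Wₕ = 0.30302042; term = 0.30302042²·(1 − 0.03201507)·147.8/238 = 0.055196288.
55–64: Wₕ = 0.41352464; term = 0.41352464²·(1 − 0.02069985)·137/210 = 0.10924961.
Sum = 0.16759566.

0.1676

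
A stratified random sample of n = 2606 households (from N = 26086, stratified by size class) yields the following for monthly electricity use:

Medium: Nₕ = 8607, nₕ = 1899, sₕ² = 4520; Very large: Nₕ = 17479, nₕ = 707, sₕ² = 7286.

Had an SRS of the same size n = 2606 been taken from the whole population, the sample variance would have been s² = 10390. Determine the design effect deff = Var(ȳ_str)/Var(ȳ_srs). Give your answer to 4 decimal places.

Var(ȳ_str) = Σ Wₕ²(1−fₕ)sₕ²/nₕ with Wₕ = Nₕ/26086:
  Medium: (8607/26086)²·(1−1899/8607)·4520/1899 = 0.20194976
  Very large: (17479/26086)²·(1−707/17479)·7286/707 = 4.4397264
  → Var(ȳ_str) = 4.6416762.
Var(ȳ_srs) = (1 − 2606/26086)·10390/2606 = 3.5886552.
deff = 4.6416762 / 3.5886552 = 1.2934.

1.2934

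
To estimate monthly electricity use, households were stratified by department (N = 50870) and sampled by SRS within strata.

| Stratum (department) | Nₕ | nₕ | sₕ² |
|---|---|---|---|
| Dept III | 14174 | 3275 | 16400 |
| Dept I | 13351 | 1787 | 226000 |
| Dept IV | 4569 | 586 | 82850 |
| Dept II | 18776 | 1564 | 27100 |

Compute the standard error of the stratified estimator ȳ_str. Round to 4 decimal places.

Var(ȳ_str) = Σₕ Wₕ²(1 − fₕ)sₕ²/nₕ with Wₕ = Nₕ/N, N = 50870.
Dept III: Wₕ = 0.27863181; term = 0.27863181²·(1 − 0.23105686)·16400/3275 = 0.29894284.
Dept I: Wₕ = 0.26245331; term = 0.26245331²·(1 − 0.13384765)·226000/1787 = 7.5454004.
Dept IV: Wₕ = 0.08981718; term = 0.08981718²·(1 − 0.12825564)·82850/586 = 0.99426668.
Dept II: Wₕ = 0.36909770; term = 0.36909770²·(1 − 0.08329783)·27100/1564 = 2.1639314.
Sum = 11.002541.
SE = √(11.002541) = 3.3170.

3.3170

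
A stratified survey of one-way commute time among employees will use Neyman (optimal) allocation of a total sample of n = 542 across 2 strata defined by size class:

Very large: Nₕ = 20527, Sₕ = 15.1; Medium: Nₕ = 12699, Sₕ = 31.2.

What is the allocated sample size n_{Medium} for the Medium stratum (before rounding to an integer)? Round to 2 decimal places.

Neyman allocation: nₕ = n·NₕSₕ / Σⱼ NⱼSⱼ.
Σ NⱼSⱼ = 20527·15.1 + 12699·31.2 = 706166.5.
n_{Medium} = 542·12699·31.2 / 706166.5 = 304.10.

304.10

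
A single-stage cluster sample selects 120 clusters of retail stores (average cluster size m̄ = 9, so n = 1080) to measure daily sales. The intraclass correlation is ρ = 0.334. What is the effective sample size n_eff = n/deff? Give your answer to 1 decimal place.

294.1

deff = 1 + (9 − 1)·0.334 = 1 + 2.672 = 3.672.
n_eff = 1080 / 3.672 = 294.1.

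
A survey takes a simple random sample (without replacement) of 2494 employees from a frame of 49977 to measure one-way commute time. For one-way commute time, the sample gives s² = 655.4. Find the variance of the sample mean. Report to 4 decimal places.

Under SRS without replacement, Var(ȳ) = (1 − f)·s²/n with f = n/N = 2494/49977 = 0.04990296.
Var(ȳ) = (1 − 0.04990296)·655.4/2494 = 0.95009704·0.2627907 = 0.24967667.

0.2497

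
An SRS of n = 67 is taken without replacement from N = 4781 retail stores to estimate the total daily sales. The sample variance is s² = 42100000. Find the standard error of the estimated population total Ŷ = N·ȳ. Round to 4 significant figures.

3.763 × 10^6

Var(Ŷ) = N²·Var(ȳ) = N²·(1 − n/N)·s²/n.
f = 67/4781 = 0.01401380; Var(ȳ) = 0.98598620·42100000/67 = 619552.52.
Var(Ŷ) = 4781² · 619552.52 = 1.4161707 × 10^13.
SE(Ŷ) = √(1.4161707 × 10^13) = 3.763 × 10^6.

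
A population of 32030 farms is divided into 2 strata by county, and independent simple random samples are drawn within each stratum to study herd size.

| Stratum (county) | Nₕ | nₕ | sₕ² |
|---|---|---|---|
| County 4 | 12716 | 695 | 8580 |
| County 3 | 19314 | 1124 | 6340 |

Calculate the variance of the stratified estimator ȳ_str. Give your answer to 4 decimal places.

3.7710

Var(ȳ_str) = Σₕ Wₕ²(1 − fₕ)sₕ²/nₕ with Wₕ = Nₕ/N, N = 32030.
County 4: Wₕ = 0.39700281; term = 0.39700281²·(1 − 0.05465555)·8580/695 = 1.839415.
County 3: Wₕ = 0.60299719; term = 0.60299719²·(1 − 0.05819613)·6340/1124 = 1.9315858.
Sum = 3.7710008.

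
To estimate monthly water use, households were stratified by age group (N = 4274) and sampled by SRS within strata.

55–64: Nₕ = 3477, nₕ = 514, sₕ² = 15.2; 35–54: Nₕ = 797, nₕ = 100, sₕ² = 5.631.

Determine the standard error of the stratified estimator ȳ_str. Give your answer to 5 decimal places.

0.13561

Var(ȳ_str) = Σₕ Wₕ²(1 − fₕ)sₕ²/nₕ with Wₕ = Nₕ/N, N = 4274.
55–64: Wₕ = 0.81352363; term = 0.81352363²·(1 − 0.14782859)·15.2/514 = 0.016678146.
35–54: Wₕ = 0.18647637; term = 0.18647637²·(1 − 0.12547051)·5.631/100 = 0.0017124094.
Sum = 0.018390555.
SE = √(0.018390555) = 0.13561.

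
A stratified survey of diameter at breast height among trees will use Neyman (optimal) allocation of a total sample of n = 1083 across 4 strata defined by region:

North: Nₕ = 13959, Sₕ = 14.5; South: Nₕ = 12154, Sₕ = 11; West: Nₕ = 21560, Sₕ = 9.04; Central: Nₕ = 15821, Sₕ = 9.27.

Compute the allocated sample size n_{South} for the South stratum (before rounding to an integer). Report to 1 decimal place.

Neyman allocation: nₕ = n·NₕSₕ / Σⱼ NⱼSⱼ.
Σ NⱼSⱼ = 13959·14.5 + 12154·11 + 21560·9.04 + 15821·9.27 = 677662.57.
n_{South} = 1083·12154·11 / 677662.57 = 213.7.

213.7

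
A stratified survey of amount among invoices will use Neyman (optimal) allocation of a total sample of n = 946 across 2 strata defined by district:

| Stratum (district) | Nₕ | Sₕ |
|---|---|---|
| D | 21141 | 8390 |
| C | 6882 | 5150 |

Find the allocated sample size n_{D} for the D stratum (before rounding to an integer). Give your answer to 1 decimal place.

788.5

Neyman allocation: nₕ = n·NₕSₕ / Σⱼ NⱼSⱼ.
Σ NⱼSⱼ = 21141·8390 + 6882·5150 = 2.1281529 × 10^8.
n_{D} = 946·21141·8390 / (2.1281529 × 10^8) = 788.5.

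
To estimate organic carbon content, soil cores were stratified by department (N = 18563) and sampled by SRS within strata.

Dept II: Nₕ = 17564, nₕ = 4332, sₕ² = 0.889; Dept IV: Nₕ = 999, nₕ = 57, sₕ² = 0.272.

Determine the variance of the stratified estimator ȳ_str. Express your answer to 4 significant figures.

Var(ȳ_str) = Σₕ Wₕ²(1 − fₕ)sₕ²/nₕ with Wₕ = Nₕ/N, N = 18563.
Dept II: Wₕ = 0.94618327; term = 0.94618327²·(1 − 0.24664086)·0.889/4332 = 1.384095 × 10^-4.
Dept IV: Wₕ = 0.05381673; term = 0.05381673²·(1 − 0.05705706)·0.272/57 = 1.3032091 × 10^-5.
Sum = 1.5144159 × 10^-4.

1.514 × 10^-4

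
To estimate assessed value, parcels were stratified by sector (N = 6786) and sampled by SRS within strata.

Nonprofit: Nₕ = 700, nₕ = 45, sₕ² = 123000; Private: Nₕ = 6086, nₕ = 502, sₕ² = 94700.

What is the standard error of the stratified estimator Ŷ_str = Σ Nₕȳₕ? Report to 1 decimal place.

87545.4

Var(Ŷ_str) = Σₕ Nₕ²(1 − fₕ)sₕ²/nₕ.
Nonprofit: 700²·(1 − 45/700)·123000/45 = 1.2532333 × 10^9.
Private: 6086²·(1 − 502/6086)·94700/502 = 6.4109682 × 10^9.
Sum = 7.6642015 × 10^9.
SE = √(7.6642015 × 10^9) = 87545.4.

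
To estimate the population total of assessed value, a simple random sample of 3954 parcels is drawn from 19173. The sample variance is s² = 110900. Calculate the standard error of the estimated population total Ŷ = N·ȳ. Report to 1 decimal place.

90466.0

Var(Ŷ) = N²·Var(ȳ) = N²·(1 − n/N)·s²/n.
f = 3954/19173 = 0.20622751; Var(ȳ) = 0.79377249·110900/3954 = 22.263371.
Var(Ŷ) = 19173² · 22.263371 = 8.1841027 × 10^9.
SE(Ŷ) = √(8.1841027 × 10^9) = 90466.0.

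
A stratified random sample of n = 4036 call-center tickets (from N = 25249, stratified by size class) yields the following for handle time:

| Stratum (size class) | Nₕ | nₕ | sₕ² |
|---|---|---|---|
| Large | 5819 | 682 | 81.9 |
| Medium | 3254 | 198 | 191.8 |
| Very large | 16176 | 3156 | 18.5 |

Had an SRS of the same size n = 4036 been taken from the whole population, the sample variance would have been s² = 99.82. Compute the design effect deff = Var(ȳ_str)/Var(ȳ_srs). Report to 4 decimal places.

Var(ȳ_str) = Σ Wₕ²(1−fₕ)sₕ²/nₕ with Wₕ = Nₕ/25249:
  Large: (5819/25249)²·(1−682/5819)·81.9/682 = 0.0056307868
  Medium: (3254/25249)²·(1−198/3254)·191.8/198 = 0.015110052
  Very large: (16176/25249)²·(1−3156/16176)·18.5/3156 = 0.001936549
  → Var(ȳ_str) = 0.022677388.
Var(ȳ_srs) = (1 − 4036/25249)·99.82/4036 = 0.020778984.
deff = 0.022677388 / 0.020778984 = 1.0914.

1.0914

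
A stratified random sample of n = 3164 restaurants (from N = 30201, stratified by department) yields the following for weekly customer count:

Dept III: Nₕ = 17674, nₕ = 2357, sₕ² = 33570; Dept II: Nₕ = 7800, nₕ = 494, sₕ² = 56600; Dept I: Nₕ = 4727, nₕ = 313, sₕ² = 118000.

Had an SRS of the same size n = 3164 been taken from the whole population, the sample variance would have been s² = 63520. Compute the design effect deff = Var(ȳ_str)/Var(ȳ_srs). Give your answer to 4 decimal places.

Var(ȳ_str) = Σ Wₕ²(1−fₕ)sₕ²/nₕ with Wₕ = Nₕ/30201:
  Dept III: (17674/30201)²·(1−2357/17674)·33570/2357 = 4.2272475
  Dept II: (7800/30201)²·(1−494/7800)·56600/494 = 7.1584848
  Dept I: (4727/30201)²·(1−313/4727)·118000/313 = 8.6240835
  → Var(ȳ_str) = 20.009816.
Var(ȳ_srs) = (1 − 3164/30201)·63520/3164 = 17.972612.
deff = 20.009816 / 17.972612 = 1.1134.

1.1134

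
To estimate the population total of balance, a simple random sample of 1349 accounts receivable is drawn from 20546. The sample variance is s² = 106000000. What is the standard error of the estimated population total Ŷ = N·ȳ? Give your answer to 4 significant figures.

5.567 × 10^6

Var(Ŷ) = N²·Var(ȳ) = N²·(1 − n/N)·s²/n.
f = 1349/20546 = 0.06565755; Var(ȳ) = 0.93434245·106000000/1349 = 73417.568.
Var(Ŷ) = 20546² · 73417.568 = 3.0992354 × 10^13.
SE(Ŷ) = √(3.0992354 × 10^13) = 5.567 × 10^6.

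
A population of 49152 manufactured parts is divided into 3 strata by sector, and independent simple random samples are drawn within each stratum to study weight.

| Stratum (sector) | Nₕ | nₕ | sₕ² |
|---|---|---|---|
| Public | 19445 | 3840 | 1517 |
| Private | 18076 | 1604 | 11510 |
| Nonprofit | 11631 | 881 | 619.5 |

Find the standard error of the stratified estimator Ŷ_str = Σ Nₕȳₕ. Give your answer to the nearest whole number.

Var(Ŷ_str) = Σₕ Nₕ²(1 − fₕ)sₕ²/nₕ.
Public: 19445²·(1 − 3840/19445)·1517/3840 = 1.198743 × 10^8.
Private: 18076²·(1 − 1604/18076)·11510/1604 = 2.1365823 × 10^9.
Nonprofit: 11631²·(1 − 881/11631)·619.5/881 = 8.7920656 × 10^7.
Sum = 2.3443773 × 10^9.
SE = √(2.3443773 × 10^9) = 48419.

48419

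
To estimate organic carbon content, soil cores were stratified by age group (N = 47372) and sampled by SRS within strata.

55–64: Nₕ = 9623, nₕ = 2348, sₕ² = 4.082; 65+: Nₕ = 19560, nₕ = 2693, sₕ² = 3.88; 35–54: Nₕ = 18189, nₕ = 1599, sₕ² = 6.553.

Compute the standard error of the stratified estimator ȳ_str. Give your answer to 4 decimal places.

Var(ȳ_str) = Σₕ Wₕ²(1 − fₕ)sₕ²/nₕ with Wₕ = Nₕ/N, N = 47372.
55–64: Wₕ = 0.20313687; term = 0.20313687²·(1 − 0.24399875)·4.082/2348 = 5.4234414 × 10^-5.
65+: Wₕ = 0.41290214; term = 0.41290214²·(1 − 0.13767894)·3.88/2693 = 2.1181593 × 10^-4.
35–54: Wₕ = 0.38396099; term = 0.38396099²·(1 − 0.08791028)·6.553/1599 = 5.5106582 × 10^-4.
Sum = 8.1711616 × 10^-4.
SE = √(8.1711616 × 10^-4) = 0.0286.

0.0286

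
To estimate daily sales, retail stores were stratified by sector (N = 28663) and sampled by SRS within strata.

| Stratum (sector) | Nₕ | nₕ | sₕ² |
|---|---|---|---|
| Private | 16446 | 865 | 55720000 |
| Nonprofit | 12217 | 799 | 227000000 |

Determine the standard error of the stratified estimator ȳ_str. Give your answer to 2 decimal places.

261.40

Var(ȳ_str) = Σₕ Wₕ²(1 − fₕ)sₕ²/nₕ with Wₕ = Nₕ/N, N = 28663.
Private: Wₕ = 0.57377106; term = 0.57377106²·(1 − 0.05259638)·55720000/865 = 20091.267.
Nonprofit: Wₕ = 0.42622894; term = 0.42622894²·(1 − 0.06540067)·227000000/799 = 48238.123.
Sum = 68329.39.
SE = √(68329.39) = 261.40.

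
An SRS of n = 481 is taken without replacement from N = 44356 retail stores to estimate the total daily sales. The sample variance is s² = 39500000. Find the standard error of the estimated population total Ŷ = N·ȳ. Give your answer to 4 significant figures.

Var(Ŷ) = N²·Var(ȳ) = N²·(1 − n/N)·s²/n.
f = 481/44356 = 0.01084408; Var(ȳ) = 0.98915592·39500000/481 = 81230.06.
Var(Ŷ) = 44356² · 81230.06 = 1.5981647 × 10^14.
SE(Ŷ) = √(1.5981647 × 10^14) = 1.264 × 10^7.

1.264 × 10^7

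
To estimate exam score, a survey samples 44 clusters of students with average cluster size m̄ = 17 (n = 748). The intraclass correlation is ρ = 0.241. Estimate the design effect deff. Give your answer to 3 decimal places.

4.856

deff = 1 + (17 − 1)·0.241 = 1 + 3.856 = 4.856.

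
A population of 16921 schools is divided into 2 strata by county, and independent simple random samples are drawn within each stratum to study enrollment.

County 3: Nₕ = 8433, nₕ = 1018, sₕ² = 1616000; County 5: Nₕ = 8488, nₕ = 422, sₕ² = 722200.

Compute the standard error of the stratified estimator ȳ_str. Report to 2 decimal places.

27.49

Var(ȳ_str) = Σₕ Wₕ²(1 − fₕ)sₕ²/nₕ with Wₕ = Nₕ/N, N = 16921.
County 3: Wₕ = 0.49837480; term = 0.49837480²·(1 − 0.12071623)·1616000/1018 = 346.68479.
County 5: Wₕ = 0.50162520; term = 0.50162520²·(1 − 0.04971725)·722200/422 = 409.21974.
Sum = 755.90453.
SE = √(755.90453) = 27.49.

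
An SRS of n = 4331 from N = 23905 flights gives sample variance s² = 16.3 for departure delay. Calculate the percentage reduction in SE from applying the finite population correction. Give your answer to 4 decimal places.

9.5111

f = n/N = 4331/23905 = 0.18117549.
SE_no-fpc = √(s²/n) = 0.061347901; SE_fpc = √((1−f)s²/n) = 0.055513055.
Ratio = √(1−f) = 0.90488923. Reduction = 100·(1 − 0.90488923) = 9.5111%.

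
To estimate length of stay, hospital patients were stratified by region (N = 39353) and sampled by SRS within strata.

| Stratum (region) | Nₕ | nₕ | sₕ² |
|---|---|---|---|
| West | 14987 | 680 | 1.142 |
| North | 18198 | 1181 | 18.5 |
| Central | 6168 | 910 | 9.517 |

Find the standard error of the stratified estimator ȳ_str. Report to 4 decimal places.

0.0599

Var(ȳ_str) = Σₕ Wₕ²(1 − fₕ)sₕ²/nₕ with Wₕ = Nₕ/N, N = 39353.
West: Wₕ = 0.38083501; term = 0.38083501²·(1 − 0.04537266)·1.142/680 = 2.3252239 × 10^-4.
North: Wₕ = 0.46242980; term = 0.46242980²·(1 − 0.06489724)·18.5/1181 = 0.0031323681.
Central: Wₕ = 0.15673519; term = 0.15673519²·(1 − 0.14753567)·9.517/910 = 2.1901201 × 10^-4.
Sum = 0.0035839025.
SE = √(0.0035839025) = 0.0599.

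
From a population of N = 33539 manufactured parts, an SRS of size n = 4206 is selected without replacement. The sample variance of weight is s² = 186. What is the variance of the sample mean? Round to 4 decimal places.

Under SRS without replacement, Var(ȳ) = (1 − f)·s²/n with f = n/N = 4206/33539 = 0.12540624.
Var(ȳ) = (1 − 0.12540624)·186/4206 = 0.87459376·0.044222539 = 0.038676757.

0.0387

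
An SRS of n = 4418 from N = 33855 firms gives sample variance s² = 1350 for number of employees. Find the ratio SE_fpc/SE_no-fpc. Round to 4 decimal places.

f = n/N = 4418/33855 = 0.13049771.
SE_no-fpc = √(s²/n) = 0.55278217; SE_fpc = √((1−f)s²/n) = 0.51545338.
Ratio = √(1−f) = 0.93247107.

0.9325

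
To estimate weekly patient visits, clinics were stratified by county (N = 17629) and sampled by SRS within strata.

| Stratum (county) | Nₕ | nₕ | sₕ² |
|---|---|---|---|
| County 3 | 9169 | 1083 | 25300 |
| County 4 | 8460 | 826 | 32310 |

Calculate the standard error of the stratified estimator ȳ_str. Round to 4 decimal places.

Var(ȳ_str) = Σₕ Wₕ²(1 − fₕ)sₕ²/nₕ with Wₕ = Nₕ/N, N = 17629.
County 3: Wₕ = 0.52010891; term = 0.52010891²·(1 − 0.11811539)·25300/1083 = 5.5730433.
County 4: Wₕ = 0.47989109; term = 0.47989109²·(1 − 0.09763593)·32310/826 = 8.1287557.
Sum = 13.701799.
SE = √(13.701799) = 3.7016.

3.7016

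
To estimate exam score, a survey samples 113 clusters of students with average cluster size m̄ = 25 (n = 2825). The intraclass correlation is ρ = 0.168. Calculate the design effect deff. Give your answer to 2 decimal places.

deff = 1 + (25 − 1)·0.168 = 1 + 4.032 = 5.032.

5.03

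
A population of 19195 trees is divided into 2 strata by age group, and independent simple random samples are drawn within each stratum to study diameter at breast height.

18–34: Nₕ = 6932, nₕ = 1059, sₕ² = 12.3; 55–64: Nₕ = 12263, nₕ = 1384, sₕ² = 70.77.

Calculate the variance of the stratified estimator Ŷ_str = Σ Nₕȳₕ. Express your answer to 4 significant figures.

Var(Ŷ_str) = Σₕ Nₕ²(1 − fₕ)sₕ²/nₕ.
18–34: 6932²·(1 − 1059/6932)·12.3/1059 = 472854.7.
55–64: 12263²·(1 − 1384/12263)·70.77/1384 = 6.8217973 × 10^6.
Sum = 7.294652 × 10^6.

7.295 × 10^6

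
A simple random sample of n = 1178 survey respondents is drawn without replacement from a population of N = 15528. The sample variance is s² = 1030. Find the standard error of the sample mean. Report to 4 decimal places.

Under SRS without replacement, Var(ȳ) = (1 − f)·s²/n with f = n/N = 1178/15528 = 0.07586296.
Var(ȳ) = (1 − 0.07586296)·1030/1178 = 0.92413704·0.87436333 = 0.80803154.
SE(ȳ) = √(0.80803154) = 0.8989.

0.8989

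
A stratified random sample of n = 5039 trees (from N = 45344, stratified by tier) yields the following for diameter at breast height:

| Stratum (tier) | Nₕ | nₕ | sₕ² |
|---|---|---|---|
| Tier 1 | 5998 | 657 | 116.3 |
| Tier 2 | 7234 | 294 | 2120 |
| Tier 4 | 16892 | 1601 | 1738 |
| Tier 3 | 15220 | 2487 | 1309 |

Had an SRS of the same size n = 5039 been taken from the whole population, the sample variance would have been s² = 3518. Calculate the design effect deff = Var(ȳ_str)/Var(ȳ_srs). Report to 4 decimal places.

0.5879

Var(ȳ_str) = Σ Wₕ²(1−fₕ)sₕ²/nₕ with Wₕ = Nₕ/45344:
  Tier 1: (5998/45344)²·(1−657/5998)·116.3/657 = 0.0027580601
  Tier 2: (7234/45344)²·(1−294/7234)·2120/294 = 0.1760706
  Tier 4: (16892/45344)²·(1−1601/16892)·1738/1601 = 0.13637531
  Tier 3: (15220/45344)²·(1−2487/15220)·1309/2487 = 0.049610042
  → Var(ȳ_str) = 0.36481401.
Var(ȳ_srs) = (1 − 5039/45344)·3518/5039 = 0.62056971.
deff = 0.36481401 / 0.62056971 = 0.5879.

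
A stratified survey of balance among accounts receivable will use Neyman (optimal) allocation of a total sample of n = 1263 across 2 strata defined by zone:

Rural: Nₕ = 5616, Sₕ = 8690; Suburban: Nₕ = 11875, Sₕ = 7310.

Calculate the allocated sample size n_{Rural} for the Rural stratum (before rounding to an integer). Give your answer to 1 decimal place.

454.5

Neyman allocation: nₕ = n·NₕSₕ / Σⱼ NⱼSⱼ.
Σ NⱼSⱼ = 5616·8690 + 11875·7310 = 1.3560929 × 10^8.
n_{Rural} = 1263·5616·8690 / (1.3560929 × 10^8) = 454.5.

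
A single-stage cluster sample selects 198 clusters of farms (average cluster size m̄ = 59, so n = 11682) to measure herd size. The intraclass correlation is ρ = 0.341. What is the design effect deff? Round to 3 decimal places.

deff = 1 + (59 − 1)·0.341 = 1 + 19.778 = 20.778.

20.778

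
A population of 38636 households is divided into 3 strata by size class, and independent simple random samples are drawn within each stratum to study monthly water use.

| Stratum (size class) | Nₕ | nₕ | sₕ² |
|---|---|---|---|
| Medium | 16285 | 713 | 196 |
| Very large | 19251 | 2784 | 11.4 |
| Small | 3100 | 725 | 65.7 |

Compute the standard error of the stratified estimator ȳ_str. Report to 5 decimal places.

Var(ȳ_str) = Σₕ Wₕ²(1 − fₕ)sₕ²/nₕ with Wₕ = Nₕ/N, N = 38636.
Medium: Wₕ = 0.42149808; term = 0.42149808²·(1 − 0.04378262)·196/713 = 0.046699732.
Very large: Wₕ = 0.49826587; term = 0.49826587²·(1 − 0.14461586)·11.4/2784 = 8.6959911 × 10^-4.
Small: Wₕ = 0.08023605; term = 0.08023605²·(1 − 0.23387097)·65.7/725 = 4.4695969 × 10^-4.
Sum = 0.048016291.
SE = √(0.048016291) = 0.21913.

0.21913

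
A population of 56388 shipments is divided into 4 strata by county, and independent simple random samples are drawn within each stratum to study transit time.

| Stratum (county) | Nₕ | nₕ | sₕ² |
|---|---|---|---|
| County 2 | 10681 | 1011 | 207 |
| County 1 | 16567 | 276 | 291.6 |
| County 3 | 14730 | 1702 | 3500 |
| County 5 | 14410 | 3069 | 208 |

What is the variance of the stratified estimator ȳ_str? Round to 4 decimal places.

0.2239

Var(ȳ_str) = Σₕ Wₕ²(1 − fₕ)sₕ²/nₕ with Wₕ = Nₕ/N, N = 56388.
County 2: Wₕ = 0.18941973; term = 0.18941973²·(1 − 0.09465406)·207/1011 = 0.0066509579.
County 1: Wₕ = 0.29380365; term = 0.29380365²·(1 − 0.01665962)·291.6/276 = 0.089680221.
County 3: Wₕ = 0.26122579; term = 0.26122579²·(1 − 0.11554650)·3500/1702 = 0.12411252.
County 5: Wₕ = 0.25555083; term = 0.25555083²·(1 − 0.21297710)·208/3069 = 0.0034834405.
Sum = 0.22392714.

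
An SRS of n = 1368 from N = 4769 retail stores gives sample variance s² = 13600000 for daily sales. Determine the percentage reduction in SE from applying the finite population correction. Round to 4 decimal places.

15.5519

f = n/N = 1368/4769 = 0.28685259.
SE_no-fpc = √(s²/n) = 99.707174; SE_fpc = √((1−f)s²/n) = 84.200769.
Ratio = √(1−f) = 0.84448056. Reduction = 100·(1 − 0.84448056) = 15.5519%.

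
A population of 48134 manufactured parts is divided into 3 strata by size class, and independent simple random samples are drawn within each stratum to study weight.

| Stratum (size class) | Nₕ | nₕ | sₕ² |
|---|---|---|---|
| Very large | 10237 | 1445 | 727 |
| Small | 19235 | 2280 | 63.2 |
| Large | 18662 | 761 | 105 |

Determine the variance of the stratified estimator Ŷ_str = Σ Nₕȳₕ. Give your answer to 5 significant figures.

Var(Ŷ_str) = Σₕ Nₕ²(1 − fₕ)sₕ²/nₕ.
Very large: 10237²·(1 − 1445/10237)·727/1445 = 4.528214 × 10^7.
Small: 19235²·(1 − 2280/19235)·63.2/2280 = 9.0400788 × 10^6.
Large: 18662²·(1 − 761/18662)·105/761 = 4.6093546 × 10^7.
Sum = 1.0041576 × 10^8.

1.0042 × 10^8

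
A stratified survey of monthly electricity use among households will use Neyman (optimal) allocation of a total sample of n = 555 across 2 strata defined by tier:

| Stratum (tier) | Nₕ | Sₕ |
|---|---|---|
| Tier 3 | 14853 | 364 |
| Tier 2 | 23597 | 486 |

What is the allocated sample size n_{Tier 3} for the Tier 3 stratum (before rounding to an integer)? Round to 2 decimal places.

Neyman allocation: nₕ = n·NₕSₕ / Σⱼ NⱼSⱼ.
Σ NⱼSⱼ = 14853·364 + 23597·486 = 1.6874634 × 10^7.
n_{Tier 3} = 555·14853·364 / (1.6874634 × 10^7) = 177.82.

177.82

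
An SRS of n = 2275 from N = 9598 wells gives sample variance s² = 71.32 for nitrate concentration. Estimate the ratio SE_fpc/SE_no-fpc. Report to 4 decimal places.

0.8735

f = n/N = 2275/9598 = 0.23702855.
SE_no-fpc = √(s²/n) = 0.17705776; SE_fpc = √((1−f)s²/n) = 0.15465683.
Ratio = √(1−f) = 0.87348237.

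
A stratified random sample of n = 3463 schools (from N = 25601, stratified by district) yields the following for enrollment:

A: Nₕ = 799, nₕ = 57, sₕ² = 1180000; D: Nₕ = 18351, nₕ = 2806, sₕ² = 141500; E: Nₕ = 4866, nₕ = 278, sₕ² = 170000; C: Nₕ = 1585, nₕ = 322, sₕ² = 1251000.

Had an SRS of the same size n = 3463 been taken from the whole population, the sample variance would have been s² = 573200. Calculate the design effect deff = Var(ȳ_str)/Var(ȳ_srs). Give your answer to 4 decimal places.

Var(ȳ_str) = Σ Wₕ²(1−fₕ)sₕ²/nₕ with Wₕ = Nₕ/25601:
  A: (799/25601)²·(1−57/799)·1180000/57 = 18.725955
  D: (18351/25601)²·(1−2806/18351)·141500/2806 = 21.948527
  E: (4866/25601)²·(1−278/4866)·170000/278 = 20.829833
  C: (1585/25601)²·(1−322/1585)·1251000/322 = 11.866433
  → Var(ȳ_str) = 73.370748.
Var(ȳ_srs) = (1 − 3463/25601)·573200/3463 = 143.13147.
deff = 73.370748 / 143.13147 = 0.5126.

0.5126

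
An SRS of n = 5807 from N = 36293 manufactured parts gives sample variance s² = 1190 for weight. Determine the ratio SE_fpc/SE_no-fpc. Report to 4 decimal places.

0.9165

f = n/N = 5807/36293 = 0.16000331.
SE_no-fpc = √(s²/n) = 0.45268653; SE_fpc = √((1−f)s²/n) = 0.41489324.
Ratio = √(1−f) = 0.91651334.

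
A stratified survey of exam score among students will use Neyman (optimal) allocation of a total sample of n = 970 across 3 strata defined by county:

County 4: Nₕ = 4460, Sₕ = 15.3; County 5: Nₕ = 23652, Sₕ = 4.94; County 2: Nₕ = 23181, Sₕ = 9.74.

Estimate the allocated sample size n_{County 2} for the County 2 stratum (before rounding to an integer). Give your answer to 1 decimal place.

Neyman allocation: nₕ = n·NₕSₕ / Σⱼ NⱼSⱼ.
Σ NⱼSⱼ = 4460·15.3 + 23652·4.94 + 23181·9.74 = 410861.82.
n_{County 2} = 970·23181·9.74 / 410861.82 = 533.0.

533.0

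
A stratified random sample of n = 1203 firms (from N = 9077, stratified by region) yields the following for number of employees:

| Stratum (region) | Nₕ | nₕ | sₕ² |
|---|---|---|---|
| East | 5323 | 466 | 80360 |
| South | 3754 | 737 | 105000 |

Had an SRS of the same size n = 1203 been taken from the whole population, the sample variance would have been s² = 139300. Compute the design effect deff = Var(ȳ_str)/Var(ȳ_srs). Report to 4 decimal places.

0.7337

Var(ȳ_str) = Σ Wₕ²(1−fₕ)sₕ²/nₕ with Wₕ = Nₕ/9077:
  East: (5323/9077)²·(1−466/5323)·80360/466 = 54.11204
  South: (3754/9077)²·(1−737/3754)·105000/737 = 19.58424
  → Var(ȳ_str) = 73.69628.
Var(ȳ_srs) = (1 − 1203/9077)·139300/1203 = 100.44737.
deff = 73.69628 / 100.44737 = 0.7337.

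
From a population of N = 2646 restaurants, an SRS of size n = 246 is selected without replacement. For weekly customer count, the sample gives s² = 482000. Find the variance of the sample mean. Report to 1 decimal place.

1777.2

Under SRS without replacement, Var(ȳ) = (1 − f)·s²/n with f = n/N = 246/2646 = 0.09297052.
Var(ȳ) = (1 − 0.09297052)·482000/246 = 0.90702948·1959.3496 = 1777.1878.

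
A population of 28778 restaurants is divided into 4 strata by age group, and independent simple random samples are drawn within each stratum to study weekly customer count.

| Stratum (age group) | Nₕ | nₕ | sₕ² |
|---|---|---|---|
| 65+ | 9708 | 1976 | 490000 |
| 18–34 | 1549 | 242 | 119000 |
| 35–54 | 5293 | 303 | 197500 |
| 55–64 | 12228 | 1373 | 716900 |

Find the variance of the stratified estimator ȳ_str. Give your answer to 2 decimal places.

128.15

Var(ȳ_str) = Σₕ Wₕ²(1 − fₕ)sₕ²/nₕ with Wₕ = Nₕ/N, N = 28778.
65+: Wₕ = 0.33734102; term = 0.33734102²·(1 − 0.20354347)·490000/1976 = 22.475509.
18–34: Wₕ = 0.05382584; term = 0.05382584²·(1 − 0.15622983)·119000/242 = 1.2020911.
35–54: Wₕ = 0.18392522; term = 0.18392522²·(1 − 0.05724542)·197500/303 = 20.787664.
55–64: Wₕ = 0.42490792; term = 0.42490792²·(1 − 0.11228328)·716900/1373 = 83.68586.
Sum = 128.15112.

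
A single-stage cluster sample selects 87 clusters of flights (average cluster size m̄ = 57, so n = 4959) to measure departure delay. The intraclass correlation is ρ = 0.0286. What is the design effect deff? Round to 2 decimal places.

2.60

deff = 1 + (57 − 1)·0.0286 = 1 + 1.6016 = 2.6016.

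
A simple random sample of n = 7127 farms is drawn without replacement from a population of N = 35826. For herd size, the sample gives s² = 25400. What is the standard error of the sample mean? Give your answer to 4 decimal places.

Under SRS without replacement, Var(ȳ) = (1 − f)·s²/n with f = n/N = 7127/35826 = 0.19893374.
Var(ȳ) = (1 − 0.19893374)·25400/7127 = 0.80106626·3.5639119 = 2.8549296.
SE(ȳ) = √(2.8549296) = 1.6897.

1.6897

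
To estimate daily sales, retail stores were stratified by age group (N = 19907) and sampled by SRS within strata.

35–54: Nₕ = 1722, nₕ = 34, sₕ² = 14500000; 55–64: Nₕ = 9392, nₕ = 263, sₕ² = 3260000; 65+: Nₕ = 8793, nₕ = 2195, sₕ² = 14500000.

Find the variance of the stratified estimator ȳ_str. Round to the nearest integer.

Var(ȳ_str) = Σₕ Wₕ²(1 − fₕ)sₕ²/nₕ with Wₕ = Nₕ/N, N = 19907.
35–54: Wₕ = 0.08650224; term = 0.08650224²·(1 − 0.01974448)·14500000/34 = 3128.1174.
55–64: Wₕ = 0.47179384; term = 0.47179384²·(1 − 0.02800256)·3260000/263 = 2681.8316.
65+: Wₕ = 0.44170392; term = 0.44170392²·(1 − 0.24963039)·14500000/2195 = 967.09966.
Sum = 6777.0487.

6777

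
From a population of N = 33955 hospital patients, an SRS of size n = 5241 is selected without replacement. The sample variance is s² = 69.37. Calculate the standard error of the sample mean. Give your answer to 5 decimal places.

0.10580

Under SRS without replacement, Var(ȳ) = (1 − f)·s²/n with f = n/N = 5241/33955 = 0.15435135.
Var(ȳ) = (1 − 0.15435135)·69.37/5241 = 0.84564865·0.013236024 = 0.011193026.
SE(ȳ) = √(0.011193026) = 0.10580.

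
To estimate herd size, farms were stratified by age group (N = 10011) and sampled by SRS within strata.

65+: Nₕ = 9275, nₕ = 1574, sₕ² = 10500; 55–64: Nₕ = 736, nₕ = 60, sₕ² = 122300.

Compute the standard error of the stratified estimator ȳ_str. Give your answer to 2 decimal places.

Var(ȳ_str) = Σₕ Wₕ²(1 − fₕ)sₕ²/nₕ with Wₕ = Nₕ/N, N = 10011.
65+: Wₕ = 0.92648087; term = 0.92648087²·(1 − 0.16970350)·10500/1574 = 4.754345.
55–64: Wₕ = 0.07351913; term = 0.07351913²·(1 − 0.08152174)·122300/60 = 10.119168.
Sum = 14.873513.
SE = √(14.873513) = 3.86.

3.86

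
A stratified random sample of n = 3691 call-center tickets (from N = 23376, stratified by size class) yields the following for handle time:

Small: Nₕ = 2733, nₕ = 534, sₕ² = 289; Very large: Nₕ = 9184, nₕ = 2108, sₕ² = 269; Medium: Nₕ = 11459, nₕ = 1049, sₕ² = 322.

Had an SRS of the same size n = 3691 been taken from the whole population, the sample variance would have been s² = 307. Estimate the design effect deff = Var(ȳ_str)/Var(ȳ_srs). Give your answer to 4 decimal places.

Var(ȳ_str) = Σ Wₕ²(1−fₕ)sₕ²/nₕ with Wₕ = Nₕ/23376:
  Small: (2733/23376)²·(1−534/2733)·289/534 = 0.0059522484
  Very large: (9184/23376)²·(1−2108/9184)·269/2108 = 0.015176128
  Medium: (11459/23376)²·(1−1049/11459)·322/1049 = 0.067009663
  → Var(ȳ_str) = 0.088138039.
Var(ȳ_srs) = (1 − 3691/23376)·307/3691 = 0.070042163.
deff = 0.088138039 / 0.070042163 = 1.2584.

1.2584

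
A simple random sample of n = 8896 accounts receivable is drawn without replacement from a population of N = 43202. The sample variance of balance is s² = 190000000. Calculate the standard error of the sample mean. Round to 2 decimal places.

130.23

Under SRS without replacement, Var(ȳ) = (1 − f)·s²/n with f = n/N = 8896/43202 = 0.20591639.
Var(ȳ) = (1 − 0.20591639)·190000000/8896 = 0.79408361·21357.914 = 16959.969.
SE(ȳ) = √(16959.969) = 130.23.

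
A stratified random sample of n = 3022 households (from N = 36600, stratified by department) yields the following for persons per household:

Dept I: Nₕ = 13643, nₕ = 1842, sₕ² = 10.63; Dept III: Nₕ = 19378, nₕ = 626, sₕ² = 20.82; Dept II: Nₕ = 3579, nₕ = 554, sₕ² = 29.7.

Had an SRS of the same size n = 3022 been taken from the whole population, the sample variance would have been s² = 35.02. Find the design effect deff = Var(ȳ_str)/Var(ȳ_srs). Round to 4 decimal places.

0.9546

Var(ȳ_str) = Σ Wₕ²(1−fₕ)sₕ²/nₕ with Wₕ = Nₕ/36600:
  Dept I: (13643/36600)²·(1−1842/13643)·10.63/1842 = 6.9360171 × 10^-4
  Dept III: (19378/36600)²·(1−626/19378)·20.82/626 = 0.0090219573
  Dept II: (3579/36600)²·(1−554/3579)·29.7/554 = 4.3328294 × 10^-4
  → Var(ȳ_str) = 0.010148842.
Var(ȳ_srs) = (1 − 3022/36600)·35.02/3022 = 0.010631521.
deff = 0.010148842 / 0.010631521 = 0.9546.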